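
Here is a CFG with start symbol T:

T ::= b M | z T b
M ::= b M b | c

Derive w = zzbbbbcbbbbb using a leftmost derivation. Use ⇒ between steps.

T ⇒ zTb   [T ::= z T b]
zTb ⇒ zzTbb   [T ::= z T b]
zzTbb ⇒ zzbMbb   [T ::= b M]
zzbMbb ⇒ zzbbMbbb   [M ::= b M b]
zzbbMbbb ⇒ zzbbbMbbbb   [M ::= b M b]
zzbbbMbbbb ⇒ zzbbbbMbbbbb   [M ::= b M b]
zzbbbbMbbbbb ⇒ zzbbbbcbbbbb   [M ::= c]

T⇒zTb⇒zzTbb⇒zzbMbb⇒zzbbMbbb⇒zzbbbMbbbb⇒zzbbbbMbbbbb⇒zzbbbbcbbbbb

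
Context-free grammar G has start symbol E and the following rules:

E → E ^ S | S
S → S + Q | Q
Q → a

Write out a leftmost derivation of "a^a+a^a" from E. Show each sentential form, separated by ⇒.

E ⇒ E^S ⇒ E^S^S ⇒ S^S^S ⇒ Q^S^S ⇒ a^S^S ⇒ a^S+Q^S ⇒ a^Q+Q^S ⇒ a^a+Q^S ⇒ a^a+a^S ⇒ a^a+a^Q ⇒ a^a+a^a

E ⇒ E^S   [E → E ^ S]
E^S ⇒ E^S^S   [E → E ^ S]
E^S^S ⇒ S^S^S   [E → S]
S^S^S ⇒ Q^S^S   [S → Q]
Q^S^S ⇒ a^S^S   [Q → a]
a^S^S ⇒ a^S+Q^S   [S → S + Q]
a^S+Q^S ⇒ a^Q+Q^S   [S → Q]
a^Q+Q^S ⇒ a^a+Q^S   [Q → a]
a^a+Q^S ⇒ a^a+a^S   [Q → a]
a^a+a^S ⇒ a^a+a^Q   [S → Q]
a^a+a^Q ⇒ a^a+a^a   [Q → a]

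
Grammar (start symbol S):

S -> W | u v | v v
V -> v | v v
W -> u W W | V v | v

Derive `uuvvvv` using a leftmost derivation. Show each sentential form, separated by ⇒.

S ⇒ W   [S -> W]
W ⇒ uWW   [W -> u W W]
uWW ⇒ uuWWW   [W -> u W W]
uuWWW ⇒ uuVvWW   [W -> V v]
uuVvWW ⇒ uuvvWW   [V -> v]
uuvvWW ⇒ uuvvvW   [W -> v]
uuvvvW ⇒ uuvvvv   [W -> v]

S⇒W⇒uWW⇒uuWWW⇒uuVvWW⇒uuvvWW⇒uuvvvW⇒uuvvvv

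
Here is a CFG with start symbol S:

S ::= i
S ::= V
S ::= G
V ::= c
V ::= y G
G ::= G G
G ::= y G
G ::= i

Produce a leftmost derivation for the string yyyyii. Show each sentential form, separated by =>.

S=>V=>yG=>yyG=>yyyG=>yyyyG=>yyyyGG=>yyyyiG=>yyyyii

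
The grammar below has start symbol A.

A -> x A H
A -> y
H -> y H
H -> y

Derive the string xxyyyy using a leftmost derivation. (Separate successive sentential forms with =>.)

A => xAH   [A -> x A H]
xAH => xxAHH   [A -> x A H]
xxAHH => xxyHH   [A -> y]
xxyHH => xxyyHH   [H -> y H]
xxyyHH => xxyyyH   [H -> y]
xxyyyH => xxyyyy   [H -> y]

A => xAH => xxAHH => xxyHH => xxyyHH => xxyyyH => xxyyyy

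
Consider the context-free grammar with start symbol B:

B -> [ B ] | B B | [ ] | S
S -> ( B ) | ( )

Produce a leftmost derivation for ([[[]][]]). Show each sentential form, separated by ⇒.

B ⇒ S ⇒ (B) ⇒ ([B]) ⇒ ([BB]) ⇒ ([[B]B]) ⇒ ([[[]]B]) ⇒ ([[[]][]])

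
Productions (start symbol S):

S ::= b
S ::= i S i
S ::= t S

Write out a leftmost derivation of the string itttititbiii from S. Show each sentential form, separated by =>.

S => iSi => itSi => ittSi => itttSi => itttiSii => itttitSii => itttitiSiii => itttititSiii => itttititbiii

S => iSi   [S ::= i S i]
iSi => itSi   [S ::= t S]
itSi => ittSi   [S ::= t S]
ittSi => itttSi   [S ::= t S]
itttSi => itttiSii   [S ::= i S i]
itttiSii => itttitSii   [S ::= t S]
itttitSii => itttitiSiii   [S ::= i S i]
itttitiSiii => itttititSiii   [S ::= t S]
itttititSiii => itttititbiii   [S ::= b]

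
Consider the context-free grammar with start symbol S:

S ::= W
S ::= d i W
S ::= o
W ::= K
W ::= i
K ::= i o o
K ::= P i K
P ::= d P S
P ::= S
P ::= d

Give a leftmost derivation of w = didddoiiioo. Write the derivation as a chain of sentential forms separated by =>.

S=>W=>K=>PiK=>diK=>diPiK=>didPSiK=>diddPSSiK=>didddSSiK=>didddoSiK=>didddoWiK=>didddoiiK=>didddoiiioo

S => W   [S ::= W]
W => K   [W ::= K]
K => PiK   [K ::= P i K]
PiK => diK   [P ::= d]
diK => diPiK   [K ::= P i K]
diPiK => didPSiK   [P ::= d P S]
didPSiK => diddPSSiK   [P ::= d P S]
diddPSSiK => didddSSiK   [P ::= d]
didddSSiK => didddoSiK   [S ::= o]
didddoSiK => didddoWiK   [S ::= W]
didddoWiK => didddoiiK   [W ::= i]
didddoiiK => didddoiiioo   [K ::= i o o]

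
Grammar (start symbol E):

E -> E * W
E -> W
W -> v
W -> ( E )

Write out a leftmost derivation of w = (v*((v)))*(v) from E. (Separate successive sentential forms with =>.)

E => E*W   [E -> E * W]
E*W => W*W   [E -> W]
W*W => (E)*W   [W -> ( E )]
(E)*W => (E*W)*W   [E -> E * W]
(E*W)*W => (W*W)*W   [E -> W]
(W*W)*W => (v*W)*W   [W -> v]
(v*W)*W => (v*(E))*W   [W -> ( E )]
(v*(E))*W => (v*(W))*W   [E -> W]
(v*(W))*W => (v*((E)))*W   [W -> ( E )]
(v*((E)))*W => (v*((W)))*W   [E -> W]
(v*((W)))*W => (v*((v)))*W   [W -> v]
(v*((v)))*W => (v*((v)))*(E)   [W -> ( E )]
(v*((v)))*(E) => (v*((v)))*(W)   [E -> W]
(v*((v)))*(W) => (v*((v)))*(v)   [W -> v]

E => E*W => W*W => (E)*W => (E*W)*W => (W*W)*W => (v*W)*W => (v*(E))*W => (v*(W))*W => (v*((E)))*W => (v*((W)))*W => (v*((v)))*W => (v*((v)))*(E) => (v*((v)))*(W) => (v*((v)))*(v)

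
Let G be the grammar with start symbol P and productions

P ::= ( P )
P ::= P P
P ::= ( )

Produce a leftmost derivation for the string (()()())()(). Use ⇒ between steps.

P ⇒ PP ⇒ PPP ⇒ (P)PP ⇒ (PP)PP ⇒ (PPP)PP ⇒ (()PP)PP ⇒ (()()P)PP ⇒ (()()())PP ⇒ (()()())()P ⇒ (()()())()()

P ⇒ PP   [P ::= P P]
PP ⇒ PPP   [P ::= P P]
PPP ⇒ (P)PP   [P ::= ( P )]
(P)PP ⇒ (PP)PP   [P ::= P P]
(PP)PP ⇒ (PPP)PP   [P ::= P P]
(PPP)PP ⇒ (()PP)PP   [P ::= ( )]
(()PP)PP ⇒ (()()P)PP   [P ::= ( )]
(()()P)PP ⇒ (()()())PP   [P ::= ( )]
(()()())PP ⇒ (()()())()P   [P ::= ( )]
(()()())()P ⇒ (()()())()()   [P ::= ( )]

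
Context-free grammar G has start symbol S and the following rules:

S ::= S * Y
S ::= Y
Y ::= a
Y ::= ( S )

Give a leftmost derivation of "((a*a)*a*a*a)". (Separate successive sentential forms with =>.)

S => Y => (S) => (S*Y) => (S*Y*Y) => (S*Y*Y*Y) => (Y*Y*Y*Y) => ((S)*Y*Y*Y) => ((S*Y)*Y*Y*Y) => ((Y*Y)*Y*Y*Y) => ((a*Y)*Y*Y*Y) => ((a*a)*Y*Y*Y) => ((a*a)*a*Y*Y) => ((a*a)*a*a*Y) => ((a*a)*a*a*a)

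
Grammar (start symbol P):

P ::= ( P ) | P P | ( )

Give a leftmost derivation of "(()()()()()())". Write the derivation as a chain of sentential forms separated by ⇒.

P ⇒ (P)   [P ::= ( P )]
(P) ⇒ (PP)   [P ::= P P]
(PP) ⇒ (PPP)   [P ::= P P]
(PPP) ⇒ (PPPP)   [P ::= P P]
(PPPP) ⇒ (PPPPP)   [P ::= P P]
(PPPPP) ⇒ (PPPPPP)   [P ::= P P]
(PPPPPP) ⇒ (()PPPPP)   [P ::= ( )]
(()PPPPP) ⇒ (()()PPPP)   [P ::= ( )]
(()()PPPP) ⇒ (()()()PPP)   [P ::= ( )]
(()()()PPP) ⇒ (()()()()PP)   [P ::= ( )]
(()()()()PP) ⇒ (()()()()()P)   [P ::= ( )]
(()()()()()P) ⇒ (()()()()()())   [P ::= ( )]

P ⇒ (P) ⇒ (PP) ⇒ (PPP) ⇒ (PPPP) ⇒ (PPPPP) ⇒ (PPPPPP) ⇒ (()PPPPP) ⇒ (()()PPPP) ⇒ (()()()PPP) ⇒ (()()()()PP) ⇒ (()()()()()P) ⇒ (()()()()()())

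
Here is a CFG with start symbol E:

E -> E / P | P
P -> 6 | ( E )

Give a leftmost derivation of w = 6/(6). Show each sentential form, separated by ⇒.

E ⇒ E/P ⇒ P/P ⇒ 6/P ⇒ 6/(E) ⇒ 6/(P) ⇒ 6/(6)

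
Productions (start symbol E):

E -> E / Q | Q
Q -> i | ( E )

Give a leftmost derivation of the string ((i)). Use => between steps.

E => Q => (E) => (Q) => ((E)) => ((Q)) => ((i))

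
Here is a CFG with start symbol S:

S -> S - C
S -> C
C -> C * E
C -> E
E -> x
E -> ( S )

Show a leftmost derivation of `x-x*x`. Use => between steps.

S => S-C => C-C => E-C => x-C => x-C*E => x-E*E => x-x*E => x-x*x

S => S-C   [S -> S - C]
S-C => C-C   [S -> C]
C-C => E-C   [C -> E]
E-C => x-C   [E -> x]
x-C => x-C*E   [C -> C * E]
x-C*E => x-E*E   [C -> E]
x-E*E => x-x*E   [E -> x]
x-x*E => x-x*x   [E -> x]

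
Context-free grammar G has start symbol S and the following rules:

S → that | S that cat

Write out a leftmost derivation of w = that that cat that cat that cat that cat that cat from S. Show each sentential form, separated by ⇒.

S ⇒ S that cat   [S → S that cat]
S that cat ⇒ S that cat that cat   [S → S that cat]
S that cat that cat ⇒ S that cat that cat that cat   [S → S that cat]
S that cat that cat that cat ⇒ S that cat that cat that cat that cat   [S → S that cat]
S that cat that cat that cat that cat ⇒ S that cat that cat that cat that cat that cat   [S → S that cat]
S that cat that cat that cat that cat that cat ⇒ that that cat that cat that cat that cat that cat   [S → that]

S ⇒ S that cat ⇒ S that cat that cat ⇒ S that cat that cat that cat ⇒ S that cat that cat that cat that cat ⇒ S that cat that cat that cat that cat that cat ⇒ that that cat that cat that cat that cat that cat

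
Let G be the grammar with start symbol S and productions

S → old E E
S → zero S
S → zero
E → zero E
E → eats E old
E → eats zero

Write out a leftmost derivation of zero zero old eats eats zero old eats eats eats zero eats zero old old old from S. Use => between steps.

S => zero S => zero zero S => zero zero old E E => zero zero old eats E old E => zero zero old eats eats zero old E => zero zero old eats eats zero old eats E old => zero zero old eats eats zero old eats eats E old old => zero zero old eats eats zero old eats eats eats E old old old => zero zero old eats eats zero old eats eats eats zero E old old old => zero zero old eats eats zero old eats eats eats zero eats zero old old old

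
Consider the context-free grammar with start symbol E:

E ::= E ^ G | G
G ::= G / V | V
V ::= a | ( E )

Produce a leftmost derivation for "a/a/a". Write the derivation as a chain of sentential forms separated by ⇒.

E ⇒ G ⇒ G/V ⇒ G/V/V ⇒ V/V/V ⇒ a/V/V ⇒ a/a/V ⇒ a/a/a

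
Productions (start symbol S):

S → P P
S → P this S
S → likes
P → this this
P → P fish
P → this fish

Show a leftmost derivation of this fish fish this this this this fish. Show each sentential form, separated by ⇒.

S ⇒ P this S ⇒ P fish this S ⇒ this fish fish this S ⇒ this fish fish this P P ⇒ this fish fish this this this P ⇒ this fish fish this this this this fish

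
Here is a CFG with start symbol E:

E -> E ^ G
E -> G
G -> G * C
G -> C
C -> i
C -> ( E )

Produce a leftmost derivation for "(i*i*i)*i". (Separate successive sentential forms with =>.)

E=>G=>G*C=>C*C=>(E)*C=>(G)*C=>(G*C)*C=>(G*C*C)*C=>(C*C*C)*C=>(i*C*C)*C=>(i*i*C)*C=>(i*i*i)*C=>(i*i*i)*i

E => G   [E -> G]
G => G*C   [G -> G * C]
G*C => C*C   [G -> C]
C*C => (E)*C   [C -> ( E )]
(E)*C => (G)*C   [E -> G]
(G)*C => (G*C)*C   [G -> G * C]
(G*C)*C => (G*C*C)*C   [G -> G * C]
(G*C*C)*C => (C*C*C)*C   [G -> C]
(C*C*C)*C => (i*C*C)*C   [C -> i]
(i*C*C)*C => (i*i*C)*C   [C -> i]
(i*i*C)*C => (i*i*i)*C   [C -> i]
(i*i*i)*C => (i*i*i)*i   [C -> i]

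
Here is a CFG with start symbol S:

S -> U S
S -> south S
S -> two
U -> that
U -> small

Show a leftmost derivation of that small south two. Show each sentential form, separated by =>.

S => U S => that S => that U S => that small S => that small south S => that small south two

S => U S   [S -> U S]
U S => that S   [U -> that]
that S => that U S   [S -> U S]
that U S => that small S   [U -> small]
that small S => that small south S   [S -> south S]
that small south S => that small south two   [S -> two]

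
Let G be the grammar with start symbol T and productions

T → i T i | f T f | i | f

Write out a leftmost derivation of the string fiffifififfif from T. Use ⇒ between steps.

T ⇒ fTf   [T → f T f]
fTf ⇒ fiTif   [T → i T i]
fiTif ⇒ fifTfif   [T → f T f]
fifTfif ⇒ fiffTffif   [T → f T f]
fiffTffif ⇒ fiffiTiffif   [T → i T i]
fiffiTiffif ⇒ fiffifTfiffif   [T → f T f]
fiffifTfiffif ⇒ fiffifififfif   [T → i]

T ⇒ fTf ⇒ fiTif ⇒ fifTfif ⇒ fiffTffif ⇒ fiffiTiffif ⇒ fiffifTfiffif ⇒ fiffifififfif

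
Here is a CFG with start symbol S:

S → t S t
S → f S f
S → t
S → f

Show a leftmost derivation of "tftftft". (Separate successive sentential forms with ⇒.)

S ⇒ tSt ⇒ tfSft ⇒ tftStft ⇒ tftftft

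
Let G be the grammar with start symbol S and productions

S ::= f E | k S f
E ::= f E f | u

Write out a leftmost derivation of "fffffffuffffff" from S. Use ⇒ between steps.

S ⇒ fE   [S ::= f E]
fE ⇒ ffEf   [E ::= f E f]
ffEf ⇒ fffEff   [E ::= f E f]
fffEff ⇒ ffffEfff   [E ::= f E f]
ffffEfff ⇒ fffffEffff   [E ::= f E f]
fffffEffff ⇒ ffffffEfffff   [E ::= f E f]
ffffffEfffff ⇒ fffffffEffffff   [E ::= f E f]
fffffffEffffff ⇒ fffffffuffffff   [E ::= u]

S⇒fE⇒ffEf⇒fffEff⇒ffffEfff⇒fffffEffff⇒ffffffEfffff⇒fffffffEffffff⇒fffffffuffffff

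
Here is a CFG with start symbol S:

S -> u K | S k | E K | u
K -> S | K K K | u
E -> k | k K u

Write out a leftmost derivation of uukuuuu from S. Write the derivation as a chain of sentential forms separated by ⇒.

S ⇒ uK ⇒ uKKK ⇒ uKKKKK ⇒ uSKKKK ⇒ uSkKKKK ⇒ uukKKKK ⇒ uukuKKK ⇒ uukuuKK ⇒ uukuuuK ⇒ uukuuuu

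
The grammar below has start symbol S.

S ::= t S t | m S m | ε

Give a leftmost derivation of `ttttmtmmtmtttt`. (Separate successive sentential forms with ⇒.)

S⇒tSt⇒ttStt⇒tttSttt⇒ttttStttt⇒ttttmSmtttt⇒ttttmtStmtttt⇒ttttmtmSmtmtttt⇒ttttmtmmtmtttt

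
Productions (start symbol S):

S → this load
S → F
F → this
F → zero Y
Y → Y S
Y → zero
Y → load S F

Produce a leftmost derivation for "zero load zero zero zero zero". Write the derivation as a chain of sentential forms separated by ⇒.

S ⇒ F   [S → F]
F ⇒ zero Y   [F → zero Y]
zero Y ⇒ zero load S F   [Y → load S F]
zero load S F ⇒ zero load F F   [S → F]
zero load F F ⇒ zero load zero Y F   [F → zero Y]
zero load zero Y F ⇒ zero load zero zero F   [Y → zero]
zero load zero zero F ⇒ zero load zero zero zero Y   [F → zero Y]
zero load zero zero zero Y ⇒ zero load zero zero zero zero   [Y → zero]

S ⇒ F ⇒ zero Y ⇒ zero load S F ⇒ zero load F F ⇒ zero load zero Y F ⇒ zero load zero zero F ⇒ zero load zero zero zero Y ⇒ zero load zero zero zero zero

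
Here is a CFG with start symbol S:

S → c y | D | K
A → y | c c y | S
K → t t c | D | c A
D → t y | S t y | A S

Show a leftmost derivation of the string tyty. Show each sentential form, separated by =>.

S => D   [S → D]
D => Sty   [D → S t y]
Sty => Dty   [S → D]
Dty => tyty   [D → t y]

S => D => Sty => Dty => tyty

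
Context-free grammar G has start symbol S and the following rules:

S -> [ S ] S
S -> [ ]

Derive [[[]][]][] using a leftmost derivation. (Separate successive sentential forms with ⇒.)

S ⇒ [S]S   [S -> [ S ] S]
[S]S ⇒ [[S]S]S   [S -> [ S ] S]
[[S]S]S ⇒ [[[]]S]S   [S -> [ ]]
[[[]]S]S ⇒ [[[]][]]S   [S -> [ ]]
[[[]][]]S ⇒ [[[]][]][]   [S -> [ ]]

S ⇒ [S]S ⇒ [[S]S]S ⇒ [[[]]S]S ⇒ [[[]][]]S ⇒ [[[]][]][]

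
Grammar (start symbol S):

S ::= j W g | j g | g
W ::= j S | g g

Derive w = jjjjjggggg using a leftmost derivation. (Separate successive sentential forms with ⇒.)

S⇒jWg⇒jjSg⇒jjjWgg⇒jjjjSgg⇒jjjjjWggg⇒jjjjjggggg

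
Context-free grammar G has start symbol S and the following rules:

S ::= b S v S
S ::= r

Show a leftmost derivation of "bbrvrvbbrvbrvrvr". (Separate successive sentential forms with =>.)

S => bSvS   [S ::= b S v S]
bSvS => bbSvSvS   [S ::= b S v S]
bbSvSvS => bbrvSvS   [S ::= r]
bbrvSvS => bbrvrvS   [S ::= r]
bbrvrvS => bbrvrvbSvS   [S ::= b S v S]
bbrvrvbSvS => bbrvrvbbSvSvS   [S ::= b S v S]
bbrvrvbbSvSvS => bbrvrvbbrvSvS   [S ::= r]
bbrvrvbbrvSvS => bbrvrvbbrvbSvSvS   [S ::= b S v S]
bbrvrvbbrvbSvSvS => bbrvrvbbrvbrvSvS   [S ::= r]
bbrvrvbbrvbrvSvS => bbrvrvbbrvbrvrvS   [S ::= r]
bbrvrvbbrvbrvrvS => bbrvrvbbrvbrvrvr   [S ::= r]

S=>bSvS=>bbSvSvS=>bbrvSvS=>bbrvrvS=>bbrvrvbSvS=>bbrvrvbbSvSvS=>bbrvrvbbrvSvS=>bbrvrvbbrvbSvSvS=>bbrvrvbbrvbrvSvS=>bbrvrvbbrvbrvrvS=>bbrvrvbbrvbrvrvr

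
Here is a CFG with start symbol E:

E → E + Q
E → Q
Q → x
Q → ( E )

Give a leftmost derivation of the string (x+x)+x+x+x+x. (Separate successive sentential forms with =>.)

E => E+Q => E+Q+Q => E+Q+Q+Q => E+Q+Q+Q+Q => Q+Q+Q+Q+Q => (E)+Q+Q+Q+Q => (E+Q)+Q+Q+Q+Q => (Q+Q)+Q+Q+Q+Q => (x+Q)+Q+Q+Q+Q => (x+x)+Q+Q+Q+Q => (x+x)+x+Q+Q+Q => (x+x)+x+x+Q+Q => (x+x)+x+x+x+Q => (x+x)+x+x+x+x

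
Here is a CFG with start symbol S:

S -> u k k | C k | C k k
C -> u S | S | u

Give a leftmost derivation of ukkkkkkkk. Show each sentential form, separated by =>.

S => Ckk   [S -> C k k]
Ckk => Skk   [C -> S]
Skk => Ckkk   [S -> C k]
Ckkk => Skkk   [C -> S]
Skkk => Ckkkkk   [S -> C k k]
Ckkkkk => Skkkkk   [C -> S]
Skkkkk => Ckkkkkk   [S -> C k]
Ckkkkkk => Skkkkkk   [C -> S]
Skkkkkk => ukkkkkkkk   [S -> u k k]

S=>Ckk=>Skk=>Ckkk=>Skkk=>Ckkkkk=>Skkkkk=>Ckkkkkk=>Skkkkkk=>ukkkkkkkk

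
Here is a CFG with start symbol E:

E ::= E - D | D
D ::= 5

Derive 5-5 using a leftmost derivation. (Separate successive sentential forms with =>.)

E => E-D   [E ::= E - D]
E-D => D-D   [E ::= D]
D-D => 5-D   [D ::= 5]
5-D => 5-5   [D ::= 5]

E => E-D => D-D => 5-D => 5-5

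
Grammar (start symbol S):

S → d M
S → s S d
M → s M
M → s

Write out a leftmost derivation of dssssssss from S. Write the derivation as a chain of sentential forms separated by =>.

S => dM => dsM => dssM => dsssM => dssssM => dsssssM => dssssssM => dsssssssM => dssssssss

S => dM   [S → d M]
dM => dsM   [M → s M]
dsM => dssM   [M → s M]
dssM => dsssM   [M → s M]
dsssM => dssssM   [M → s M]
dssssM => dsssssM   [M → s M]
dsssssM => dssssssM   [M → s M]
dssssssM => dsssssssM   [M → s M]
dsssssssM => dssssssss   [M → s]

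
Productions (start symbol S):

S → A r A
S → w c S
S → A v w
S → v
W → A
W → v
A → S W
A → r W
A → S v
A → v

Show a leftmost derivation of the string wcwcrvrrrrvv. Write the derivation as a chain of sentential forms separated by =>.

S => wcS => wcwcS => wcwcArA => wcwcrWrA => wcwcrvrA => wcwcrvrrW => wcwcrvrrA => wcwcrvrrrW => wcwcrvrrrA => wcwcrvrrrrW => wcwcrvrrrrA => wcwcrvrrrrSv => wcwcrvrrrrvv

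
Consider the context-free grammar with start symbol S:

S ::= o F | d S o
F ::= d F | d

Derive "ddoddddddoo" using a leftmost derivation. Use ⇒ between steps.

S ⇒ dSo ⇒ ddSoo ⇒ ddoFoo ⇒ ddodFoo ⇒ ddoddFoo ⇒ ddodddFoo ⇒ ddoddddFoo ⇒ ddodddddFoo ⇒ ddoddddddoo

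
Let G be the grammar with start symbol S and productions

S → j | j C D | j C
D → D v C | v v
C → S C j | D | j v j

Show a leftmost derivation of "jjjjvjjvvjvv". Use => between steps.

S=>jCD=>jSCjD=>jjCCjD=>jjSCjCjD=>jjjCjCjD=>jjjjvjjCjD=>jjjjvjjDjD=>jjjjvjjvvjD=>jjjjvjjvvjvv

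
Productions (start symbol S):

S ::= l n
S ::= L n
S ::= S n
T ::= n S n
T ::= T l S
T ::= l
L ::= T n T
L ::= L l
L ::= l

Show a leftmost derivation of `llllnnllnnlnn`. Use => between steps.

S => Sn   [S ::= S n]
Sn => Lnn   [S ::= L n]
Lnn => TnTnn   [L ::= T n T]
TnTnn => TlSnTnn   [T ::= T l S]
TlSnTnn => TlSlSnTnn   [T ::= T l S]
TlSlSnTnn => llSlSnTnn   [T ::= l]
llSlSnTnn => llSnlSnTnn   [S ::= S n]
llSnlSnTnn => llLnnlSnTnn   [S ::= L n]
llLnnlSnTnn => llLlnnlSnTnn   [L ::= L l]
llLlnnlSnTnn => llllnnlSnTnn   [L ::= l]
llllnnlSnTnn => llllnnllnnTnn   [S ::= l n]
llllnnllnnTnn => llllnnllnnlnn   [T ::= l]

S => Sn => Lnn => TnTnn => TlSnTnn => TlSlSnTnn => llSlSnTnn => llSnlSnTnn => llLnnlSnTnn => llLlnnlSnTnn => llllnnlSnTnn => llllnnllnnTnn => llllnnllnnlnn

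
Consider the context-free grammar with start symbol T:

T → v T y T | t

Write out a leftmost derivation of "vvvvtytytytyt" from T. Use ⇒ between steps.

T ⇒ vTyT ⇒ vvTyTyT ⇒ vvvTyTyTyT ⇒ vvvvTyTyTyTyT ⇒ vvvvtyTyTyTyT ⇒ vvvvtytyTyTyT ⇒ vvvvtytytyTyT ⇒ vvvvtytytytyT ⇒ vvvvtytytytyt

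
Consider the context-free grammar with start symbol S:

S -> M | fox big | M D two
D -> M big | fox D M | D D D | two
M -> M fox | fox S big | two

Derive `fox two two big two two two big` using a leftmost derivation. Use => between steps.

S => M => fox S big => fox M D two big => fox two D two big => fox two D D D two big => fox two M big D D two big => fox two two big D D two big => fox two two big two D two big => fox two two big two two two big

S => M   [S -> M]
M => fox S big   [M -> fox S big]
fox S big => fox M D two big   [S -> M D two]
fox M D two big => fox two D two big   [M -> two]
fox two D two big => fox two D D D two big   [D -> D D D]
fox two D D D two big => fox two M big D D two big   [D -> M big]
fox two M big D D two big => fox two two big D D two big   [M -> two]
fox two two big D D two big => fox two two big two D two big   [D -> two]
fox two two big two D two big => fox two two big two two two big   [D -> two]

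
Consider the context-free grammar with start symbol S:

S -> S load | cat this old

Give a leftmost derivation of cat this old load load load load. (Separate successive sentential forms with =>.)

S => S load => S load load => S load load load => S load load load load => cat this old load load load load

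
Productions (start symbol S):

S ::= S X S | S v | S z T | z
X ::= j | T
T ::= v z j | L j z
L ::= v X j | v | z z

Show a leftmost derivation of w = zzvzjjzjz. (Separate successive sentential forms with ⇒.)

S ⇒ SXS ⇒ SXSXS ⇒ SzTXSXS ⇒ zzTXSXS ⇒ zzvzjXSXS ⇒ zzvzjjSXS ⇒ zzvzjjzXS ⇒ zzvzjjzjS ⇒ zzvzjjzjz

S ⇒ SXS   [S ::= S X S]
SXS ⇒ SXSXS   [S ::= S X S]
SXSXS ⇒ SzTXSXS   [S ::= S z T]
SzTXSXS ⇒ zzTXSXS   [S ::= z]
zzTXSXS ⇒ zzvzjXSXS   [T ::= v z j]
zzvzjXSXS ⇒ zzvzjjSXS   [X ::= j]
zzvzjjSXS ⇒ zzvzjjzXS   [S ::= z]
zzvzjjzXS ⇒ zzvzjjzjS   [X ::= j]
zzvzjjzjS ⇒ zzvzjjzjz   [S ::= z]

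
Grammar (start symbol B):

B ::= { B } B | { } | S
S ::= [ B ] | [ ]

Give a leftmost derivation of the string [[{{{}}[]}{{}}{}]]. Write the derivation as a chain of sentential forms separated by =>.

B => S => [B] => [S] => [[B]] => [[{B}B]] => [[{{B}B}B]] => [[{{{}}B}B]] => [[{{{}}S}B]] => [[{{{}}[]}B]] => [[{{{}}[]}{B}B]] => [[{{{}}[]}{{}}B]] => [[{{{}}[]}{{}}{}]]

B => S   [B ::= S]
S => [B]   [S ::= [ B ]]
[B] => [S]   [B ::= S]
[S] => [[B]]   [S ::= [ B ]]
[[B]] => [[{B}B]]   [B ::= { B } B]
[[{B}B]] => [[{{B}B}B]]   [B ::= { B } B]
[[{{B}B}B]] => [[{{{}}B}B]]   [B ::= { }]
[[{{{}}B}B]] => [[{{{}}S}B]]   [B ::= S]
[[{{{}}S}B]] => [[{{{}}[]}B]]   [S ::= [ ]]
[[{{{}}[]}B]] => [[{{{}}[]}{B}B]]   [B ::= { B } B]
[[{{{}}[]}{B}B]] => [[{{{}}[]}{{}}B]]   [B ::= { }]
[[{{{}}[]}{{}}B]] => [[{{{}}[]}{{}}{}]]   [B ::= { }]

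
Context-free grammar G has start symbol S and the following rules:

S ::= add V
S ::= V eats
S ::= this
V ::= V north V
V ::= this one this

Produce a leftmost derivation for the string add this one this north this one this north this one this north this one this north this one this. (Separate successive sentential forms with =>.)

S => add V => add V north V => add this one this north V => add this one this north V north V => add this one this north V north V north V => add this one this north V north V north V north V => add this one this north this one this north V north V north V => add this one this north this one this north this one this north V north V => add this one this north this one this north this one this north this one this north V => add this one this north this one this north this one this north this one this north this one this

S => add V   [S ::= add V]
add V => add V north V   [V ::= V north V]
add V north V => add this one this north V   [V ::= this one this]
add this one this north V => add this one this north V north V   [V ::= V north V]
add this one this north V north V => add this one this north V north V north V   [V ::= V north V]
add this one this north V north V north V => add this one this north V north V north V north V   [V ::= V north V]
add this one this north V north V north V north V => add this one this north this one this north V north V north V   [V ::= this one this]
add this one this north this one this north V north V north V => add this one this north this one this north this one this north V north V   [V ::= this one this]
add this one this north this one this north this one this north V north V => add this one this north this one this north this one this north this one this north V   [V ::= this one this]
add this one this north this one this north this one this north this one this north V => add this one this north this one this north this one this north this one this north this one this   [V ::= this one this]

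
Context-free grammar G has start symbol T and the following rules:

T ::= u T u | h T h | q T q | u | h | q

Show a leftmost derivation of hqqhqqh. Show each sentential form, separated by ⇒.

T ⇒ hTh ⇒ hqTqh ⇒ hqqTqqh ⇒ hqqhqqh

T ⇒ hTh   [T ::= h T h]
hTh ⇒ hqTqh   [T ::= q T q]
hqTqh ⇒ hqqTqqh   [T ::= q T q]
hqqTqqh ⇒ hqqhqqh   [T ::= h]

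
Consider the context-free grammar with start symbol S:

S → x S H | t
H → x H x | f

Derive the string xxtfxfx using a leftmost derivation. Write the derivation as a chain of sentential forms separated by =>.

S=>xSH=>xxSHH=>xxtHH=>xxtfH=>xxtfxHx=>xxtfxfx

S => xSH   [S → x S H]
xSH => xxSHH   [S → x S H]
xxSHH => xxtHH   [S → t]
xxtHH => xxtfH   [H → f]
xxtfH => xxtfxHx   [H → x H x]
xxtfxHx => xxtfxfx   [H → f]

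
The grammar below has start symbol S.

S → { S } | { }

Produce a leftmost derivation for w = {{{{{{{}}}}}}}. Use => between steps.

S=>{S}=>{{S}}=>{{{S}}}=>{{{{S}}}}=>{{{{{S}}}}}=>{{{{{{S}}}}}}=>{{{{{{{}}}}}}}

S => {S}   [S → { S }]
{S} => {{S}}   [S → { S }]
{{S}} => {{{S}}}   [S → { S }]
{{{S}}} => {{{{S}}}}   [S → { S }]
{{{{S}}}} => {{{{{S}}}}}   [S → { S }]
{{{{{S}}}}} => {{{{{{S}}}}}}   [S → { S }]
{{{{{{S}}}}}} => {{{{{{{}}}}}}}   [S → { }]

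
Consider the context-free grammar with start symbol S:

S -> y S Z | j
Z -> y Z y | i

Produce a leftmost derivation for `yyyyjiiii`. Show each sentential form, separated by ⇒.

S ⇒ ySZ ⇒ yySZZ ⇒ yyySZZZ ⇒ yyyySZZZZ ⇒ yyyyjZZZZ ⇒ yyyyjiZZZ ⇒ yyyyjiiZZ ⇒ yyyyjiiiZ ⇒ yyyyjiiii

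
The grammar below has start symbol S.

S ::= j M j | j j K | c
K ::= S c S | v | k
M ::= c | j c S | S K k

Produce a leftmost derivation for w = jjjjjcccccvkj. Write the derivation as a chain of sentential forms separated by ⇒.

S ⇒ jMj   [S ::= j M j]
jMj ⇒ jSKkj   [M ::= S K k]
jSKkj ⇒ jjjKKkj   [S ::= j j K]
jjjKKkj ⇒ jjjScSKkj   [K ::= S c S]
jjjScSKkj ⇒ jjjjjKcSKkj   [S ::= j j K]
jjjjjKcSKkj ⇒ jjjjjScScSKkj   [K ::= S c S]
jjjjjScScSKkj ⇒ jjjjjccScSKkj   [S ::= c]
jjjjjccScSKkj ⇒ jjjjjccccSKkj   [S ::= c]
jjjjjccccSKkj ⇒ jjjjjcccccKkj   [S ::= c]
jjjjjcccccKkj ⇒ jjjjjcccccvkj   [K ::= v]

S ⇒ jMj ⇒ jSKkj ⇒ jjjKKkj ⇒ jjjScSKkj ⇒ jjjjjKcSKkj ⇒ jjjjjScScSKkj ⇒ jjjjjccScSKkj ⇒ jjjjjccccSKkj ⇒ jjjjjcccccKkj ⇒ jjjjjcccccvkj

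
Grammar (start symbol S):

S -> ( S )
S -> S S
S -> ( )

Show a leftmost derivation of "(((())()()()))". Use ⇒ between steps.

S ⇒ (S) ⇒ ((S)) ⇒ ((SS)) ⇒ ((SSS)) ⇒ ((SSSS)) ⇒ (((S)SSS)) ⇒ (((())SSS)) ⇒ (((())()SS)) ⇒ (((())()()S)) ⇒ (((())()()()))

S ⇒ (S)   [S -> ( S )]
(S) ⇒ ((S))   [S -> ( S )]
((S)) ⇒ ((SS))   [S -> S S]
((SS)) ⇒ ((SSS))   [S -> S S]
((SSS)) ⇒ ((SSSS))   [S -> S S]
((SSSS)) ⇒ (((S)SSS))   [S -> ( S )]
(((S)SSS)) ⇒ (((())SSS))   [S -> ( )]
(((())SSS)) ⇒ (((())()SS))   [S -> ( )]
(((())()SS)) ⇒ (((())()()S))   [S -> ( )]
(((())()()S)) ⇒ (((())()()()))   [S -> ( )]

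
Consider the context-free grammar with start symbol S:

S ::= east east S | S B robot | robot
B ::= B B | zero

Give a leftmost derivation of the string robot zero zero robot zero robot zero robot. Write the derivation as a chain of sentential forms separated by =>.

S => S B robot => S B robot B robot => S B robot B robot B robot => robot B robot B robot B robot => robot B B robot B robot B robot => robot zero B robot B robot B robot => robot zero zero robot B robot B robot => robot zero zero robot zero robot B robot => robot zero zero robot zero robot zero robot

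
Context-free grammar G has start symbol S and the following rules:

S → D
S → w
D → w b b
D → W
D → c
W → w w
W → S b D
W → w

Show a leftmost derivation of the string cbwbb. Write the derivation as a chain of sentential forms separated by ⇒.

S⇒D⇒W⇒SbD⇒DbD⇒cbD⇒cbwbb

S ⇒ D   [S → D]
D ⇒ W   [D → W]
W ⇒ SbD   [W → S b D]
SbD ⇒ DbD   [S → D]
DbD ⇒ cbD   [D → c]
cbD ⇒ cbwbb   [D → w b b]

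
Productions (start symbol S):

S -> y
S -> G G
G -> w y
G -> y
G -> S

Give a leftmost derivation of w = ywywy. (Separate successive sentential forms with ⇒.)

S ⇒ GG   [S -> G G]
GG ⇒ yG   [G -> y]
yG ⇒ yS   [G -> S]
yS ⇒ yGG   [S -> G G]
yGG ⇒ ywyG   [G -> w y]
ywyG ⇒ ywywy   [G -> w y]

S ⇒ GG ⇒ yG ⇒ yS ⇒ yGG ⇒ ywyG ⇒ ywywy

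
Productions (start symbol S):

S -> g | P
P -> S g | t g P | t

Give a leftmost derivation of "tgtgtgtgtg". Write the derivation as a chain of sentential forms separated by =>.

S => P   [S -> P]
P => tgP   [P -> t g P]
tgP => tgtgP   [P -> t g P]
tgtgP => tgtgtgP   [P -> t g P]
tgtgtgP => tgtgtgtgP   [P -> t g P]
tgtgtgtgP => tgtgtgtgSg   [P -> S g]
tgtgtgtgSg => tgtgtgtgPg   [S -> P]
tgtgtgtgPg => tgtgtgtgtg   [P -> t]

S => P => tgP => tgtgP => tgtgtgP => tgtgtgtgP => tgtgtgtgSg => tgtgtgtgPg => tgtgtgtgtg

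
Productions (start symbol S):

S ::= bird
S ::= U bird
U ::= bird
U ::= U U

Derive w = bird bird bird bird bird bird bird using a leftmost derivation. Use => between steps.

S => U bird   [S ::= U bird]
U bird => U U bird   [U ::= U U]
U U bird => U U U bird   [U ::= U U]
U U U bird => bird U U bird   [U ::= bird]
bird U U bird => bird U U U bird   [U ::= U U]
bird U U U bird => bird U U U U bird   [U ::= U U]
bird U U U U bird => bird U U U U U bird   [U ::= U U]
bird U U U U U bird => bird bird U U U U bird   [U ::= bird]
bird bird U U U U bird => bird bird bird U U U bird   [U ::= bird]
bird bird bird U U U bird => bird bird bird bird U U bird   [U ::= bird]
bird bird bird bird U U bird => bird bird bird bird bird U bird   [U ::= bird]
bird bird bird bird bird U bird => bird bird bird bird bird bird bird   [U ::= bird]

S => U bird => U U bird => U U U bird => bird U U bird => bird U U U bird => bird U U U U bird => bird U U U U U bird => bird bird U U U U bird => bird bird bird U U U bird => bird bird bird bird U U bird => bird bird bird bird bird U bird => bird bird bird bird bird bird bird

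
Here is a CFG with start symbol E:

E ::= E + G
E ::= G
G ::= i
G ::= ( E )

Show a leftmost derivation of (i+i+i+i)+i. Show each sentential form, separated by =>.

E => E+G => G+G => (E)+G => (E+G)+G => (E+G+G)+G => (E+G+G+G)+G => (G+G+G+G)+G => (i+G+G+G)+G => (i+i+G+G)+G => (i+i+i+G)+G => (i+i+i+i)+G => (i+i+i+i)+i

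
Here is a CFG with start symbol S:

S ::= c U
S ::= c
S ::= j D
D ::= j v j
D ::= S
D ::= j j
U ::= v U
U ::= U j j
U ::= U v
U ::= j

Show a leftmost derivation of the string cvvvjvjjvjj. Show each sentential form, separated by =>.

S => cU => cvU => cvvU => cvvvU => cvvvUjj => cvvvUvjj => cvvvUjjvjj => cvvvUvjjvjj => cvvvjvjjvjj

S => cU   [S ::= c U]
cU => cvU   [U ::= v U]
cvU => cvvU   [U ::= v U]
cvvU => cvvvU   [U ::= v U]
cvvvU => cvvvUjj   [U ::= U j j]
cvvvUjj => cvvvUvjj   [U ::= U v]
cvvvUvjj => cvvvUjjvjj   [U ::= U j j]
cvvvUjjvjj => cvvvUvjjvjj   [U ::= U v]
cvvvUvjjvjj => cvvvjvjjvjj   [U ::= j]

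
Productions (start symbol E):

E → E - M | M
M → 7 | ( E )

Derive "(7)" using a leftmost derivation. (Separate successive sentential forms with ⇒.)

E ⇒ M ⇒ (E) ⇒ (M) ⇒ (7)

E ⇒ M   [E → M]
M ⇒ (E)   [M → ( E )]
(E) ⇒ (M)   [E → M]
(M) ⇒ (7)   [M → 7]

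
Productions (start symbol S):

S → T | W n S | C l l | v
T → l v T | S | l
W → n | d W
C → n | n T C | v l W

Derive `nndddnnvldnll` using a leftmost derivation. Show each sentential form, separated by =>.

S => WnS => nnS => nnWnS => nndWnS => nnddWnS => nndddWnS => nndddnnS => nndddnnCll => nndddnnvlWll => nndddnnvldWll => nndddnnvldnll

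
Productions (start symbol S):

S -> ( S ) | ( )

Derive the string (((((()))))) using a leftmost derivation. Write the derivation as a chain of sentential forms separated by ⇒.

S ⇒ (S) ⇒ ((S)) ⇒ (((S))) ⇒ ((((S)))) ⇒ (((((S))))) ⇒ (((((())))))

S ⇒ (S)   [S -> ( S )]
(S) ⇒ ((S))   [S -> ( S )]
((S)) ⇒ (((S)))   [S -> ( S )]
(((S))) ⇒ ((((S))))   [S -> ( S )]
((((S)))) ⇒ (((((S)))))   [S -> ( S )]
(((((S))))) ⇒ (((((())))))   [S -> ( )]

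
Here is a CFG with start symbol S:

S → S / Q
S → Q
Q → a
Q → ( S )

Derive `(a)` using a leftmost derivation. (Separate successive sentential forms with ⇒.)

S ⇒ Q ⇒ (S) ⇒ (Q) ⇒ (a)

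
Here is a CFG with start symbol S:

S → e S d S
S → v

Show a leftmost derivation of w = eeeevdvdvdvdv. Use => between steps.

S => eSdS   [S → e S d S]
eSdS => eeSdSdS   [S → e S d S]
eeSdSdS => eeeSdSdSdS   [S → e S d S]
eeeSdSdSdS => eeeeSdSdSdSdS   [S → e S d S]
eeeeSdSdSdSdS => eeeevdSdSdSdS   [S → v]
eeeevdSdSdSdS => eeeevdvdSdSdS   [S → v]
eeeevdvdSdSdS => eeeevdvdvdSdS   [S → v]
eeeevdvdvdSdS => eeeevdvdvdvdS   [S → v]
eeeevdvdvdvdS => eeeevdvdvdvdv   [S → v]

S=>eSdS=>eeSdSdS=>eeeSdSdSdS=>eeeeSdSdSdSdS=>eeeevdSdSdSdS=>eeeevdvdSdSdS=>eeeevdvdvdSdS=>eeeevdvdvdvdS=>eeeevdvdvdvdv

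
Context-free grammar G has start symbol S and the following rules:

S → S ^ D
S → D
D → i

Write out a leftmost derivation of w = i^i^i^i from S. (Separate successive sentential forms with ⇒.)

S ⇒ S^D ⇒ S^D^D ⇒ S^D^D^D ⇒ D^D^D^D ⇒ i^D^D^D ⇒ i^i^D^D ⇒ i^i^i^D ⇒ i^i^i^i

S ⇒ S^D   [S → S ^ D]
S^D ⇒ S^D^D   [S → S ^ D]
S^D^D ⇒ S^D^D^D   [S → S ^ D]
S^D^D^D ⇒ D^D^D^D   [S → D]
D^D^D^D ⇒ i^D^D^D   [D → i]
i^D^D^D ⇒ i^i^D^D   [D → i]
i^i^D^D ⇒ i^i^i^D   [D → i]
i^i^i^D ⇒ i^i^i^i   [D → i]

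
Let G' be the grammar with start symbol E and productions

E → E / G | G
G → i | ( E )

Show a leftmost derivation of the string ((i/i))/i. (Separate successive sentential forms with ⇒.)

E ⇒ E/G ⇒ G/G ⇒ (E)/G ⇒ (G)/G ⇒ ((E))/G ⇒ ((E/G))/G ⇒ ((G/G))/G ⇒ ((i/G))/G ⇒ ((i/i))/G ⇒ ((i/i))/i

E ⇒ E/G   [E → E / G]
E/G ⇒ G/G   [E → G]
G/G ⇒ (E)/G   [G → ( E )]
(E)/G ⇒ (G)/G   [E → G]
(G)/G ⇒ ((E))/G   [G → ( E )]
((E))/G ⇒ ((E/G))/G   [E → E / G]
((E/G))/G ⇒ ((G/G))/G   [E → G]
((G/G))/G ⇒ ((i/G))/G   [G → i]
((i/G))/G ⇒ ((i/i))/G   [G → i]
((i/i))/G ⇒ ((i/i))/i   [G → i]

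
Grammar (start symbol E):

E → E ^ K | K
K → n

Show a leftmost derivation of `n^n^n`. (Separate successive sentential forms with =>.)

E => E^K => E^K^K => K^K^K => n^K^K => n^n^K => n^n^n

E => E^K   [E → E ^ K]
E^K => E^K^K   [E → E ^ K]
E^K^K => K^K^K   [E → K]
K^K^K => n^K^K   [K → n]
n^K^K => n^n^K   [K → n]
n^n^K => n^n^n   [K → n]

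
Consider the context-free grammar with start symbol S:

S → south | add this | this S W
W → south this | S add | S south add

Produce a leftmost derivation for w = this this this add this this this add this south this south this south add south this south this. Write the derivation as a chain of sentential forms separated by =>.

S => this S W => this this S W W => this this this S W W W => this this this add this W W W => this this this add this S south add W W => this this this add this this S W south add W W => this this this add this this this S W W south add W W => this this this add this this this add this W W south add W W => this this this add this this this add this south this W south add W W => this this this add this this this add this south this south this south add W W => this this this add this this this add this south this south this south add south this W => this this this add this this this add this south this south this south add south this south this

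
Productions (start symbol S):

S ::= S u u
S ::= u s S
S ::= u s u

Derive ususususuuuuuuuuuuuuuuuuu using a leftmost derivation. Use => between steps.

S => usS   [S ::= u s S]
usS => usSuu   [S ::= S u u]
usSuu => usSuuuu   [S ::= S u u]
usSuuuu => usSuuuuuu   [S ::= S u u]
usSuuuuuu => ususSuuuuuu   [S ::= u s S]
ususSuuuuuu => ususSuuuuuuuu   [S ::= S u u]
ususSuuuuuuuu => ususSuuuuuuuuuu   [S ::= S u u]
ususSuuuuuuuuuu => ususSuuuuuuuuuuuu   [S ::= S u u]
ususSuuuuuuuuuuuu => ususSuuuuuuuuuuuuuu   [S ::= S u u]
ususSuuuuuuuuuuuuuu => ususSuuuuuuuuuuuuuuuu   [S ::= S u u]
ususSuuuuuuuuuuuuuuuu => usususSuuuuuuuuuuuuuuuu   [S ::= u s S]
usususSuuuuuuuuuuuuuuuu => ususususuuuuuuuuuuuuuuuuu   [S ::= u s u]

S=>usS=>usSuu=>usSuuuu=>usSuuuuuu=>ususSuuuuuu=>ususSuuuuuuuu=>ususSuuuuuuuuuu=>ususSuuuuuuuuuuuu=>ususSuuuuuuuuuuuuuu=>ususSuuuuuuuuuuuuuuuu=>usususSuuuuuuuuuuuuuuuu=>ususususuuuuuuuuuuuuuuuuu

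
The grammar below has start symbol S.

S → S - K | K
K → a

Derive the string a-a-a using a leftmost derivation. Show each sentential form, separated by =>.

S => S-K   [S → S - K]
S-K => S-K-K   [S → S - K]
S-K-K => K-K-K   [S → K]
K-K-K => a-K-K   [K → a]
a-K-K => a-a-K   [K → a]
a-a-K => a-a-a   [K → a]

S => S-K => S-K-K => K-K-K => a-K-K => a-a-K => a-a-a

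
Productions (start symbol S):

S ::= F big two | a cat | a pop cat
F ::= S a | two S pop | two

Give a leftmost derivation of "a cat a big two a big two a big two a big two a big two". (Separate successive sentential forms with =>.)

S => F big two   [S ::= F big two]
F big two => S a big two   [F ::= S a]
S a big two => F big two a big two   [S ::= F big two]
F big two a big two => S a big two a big two   [F ::= S a]
S a big two a big two => F big two a big two a big two   [S ::= F big two]
F big two a big two a big two => S a big two a big two a big two   [F ::= S a]
S a big two a big two a big two => F big two a big two a big two a big two   [S ::= F big two]
F big two a big two a big two a big two => S a big two a big two a big two a big two   [F ::= S a]
S a big two a big two a big two a big two => F big two a big two a big two a big two a big two   [S ::= F big two]
F big two a big two a big two a big two a big two => S a big two a big two a big two a big two a big two   [F ::= S a]
S a big two a big two a big two a big two a big two => a cat a big two a big two a big two a big two a big two   [S ::= a cat]

S => F big two => S a big two => F big two a big two => S a big two a big two => F big two a big two a big two => S a big two a big two a big two => F big two a big two a big two a big two => S a big two a big two a big two a big two => F big two a big two a big two a big two a big two => S a big two a big two a big two a big two a big two => a cat a big two a big two a big two a big two a big two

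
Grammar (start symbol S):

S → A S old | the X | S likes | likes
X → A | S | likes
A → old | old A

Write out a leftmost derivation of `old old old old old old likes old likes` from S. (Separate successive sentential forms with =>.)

S => S likes   [S → S likes]
S likes => A S old likes   [S → A S old]
A S old likes => old A S old likes   [A → old A]
old A S old likes => old old A S old likes   [A → old A]
old old A S old likes => old old old A S old likes   [A → old A]
old old old A S old likes => old old old old A S old likes   [A → old A]
old old old old A S old likes => old old old old old A S old likes   [A → old A]
old old old old old A S old likes => old old old old old old S old likes   [A → old]
old old old old old old S old likes => old old old old old old likes old likes   [S → likes]

S => S likes => A S old likes => old A S old likes => old old A S old likes => old old old A S old likes => old old old old A S old likes => old old old old old A S old likes => old old old old old old S old likes => old old old old old old likes old likes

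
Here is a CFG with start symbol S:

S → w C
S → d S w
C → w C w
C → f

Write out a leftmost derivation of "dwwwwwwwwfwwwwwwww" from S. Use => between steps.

S => dSw => dwCw => dwwCww => dwwwCwww => dwwwwCwwww => dwwwwwCwwwww => dwwwwwwCwwwwww => dwwwwwwwCwwwwwww => dwwwwwwwwCwwwwwwww => dwwwwwwwwfwwwwwwww

S => dSw   [S → d S w]
dSw => dwCw   [S → w C]
dwCw => dwwCww   [C → w C w]
dwwCww => dwwwCwww   [C → w C w]
dwwwCwww => dwwwwCwwww   [C → w C w]
dwwwwCwwww => dwwwwwCwwwww   [C → w C w]
dwwwwwCwwwww => dwwwwwwCwwwwww   [C → w C w]
dwwwwwwCwwwwww => dwwwwwwwCwwwwwww   [C → w C w]
dwwwwwwwCwwwwwww => dwwwwwwwwCwwwwwwww   [C → w C w]
dwwwwwwwwCwwwwwwww => dwwwwwwwwfwwwwwwww   [C → f]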